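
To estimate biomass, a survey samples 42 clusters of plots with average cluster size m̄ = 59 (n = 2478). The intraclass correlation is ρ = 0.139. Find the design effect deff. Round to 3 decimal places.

9.062

deff = 1 + (59 − 1)·0.139 = 1 + 8.062 = 9.062.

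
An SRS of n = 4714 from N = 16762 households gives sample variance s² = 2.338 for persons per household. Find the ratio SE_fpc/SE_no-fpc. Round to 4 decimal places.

0.8478

f = n/N = 4714/16762 = 0.28123136.
SE_no-fpc = √(s²/n) = 0.022270372; SE_fpc = √((1−f)s²/n) = 0.018880871.
Ratio = √(1−f) = 0.84780224.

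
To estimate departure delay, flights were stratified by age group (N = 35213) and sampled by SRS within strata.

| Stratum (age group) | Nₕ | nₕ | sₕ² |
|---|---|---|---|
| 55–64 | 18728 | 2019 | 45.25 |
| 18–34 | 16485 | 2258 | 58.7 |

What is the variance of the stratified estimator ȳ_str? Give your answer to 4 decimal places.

0.0106

Var(ȳ_str) = Σₕ Wₕ²(1 − fₕ)sₕ²/nₕ with Wₕ = Nₕ/N, N = 35213.
55–64: Wₕ = 0.53184903; term = 0.53184903²·(1 − 0.10780649)·45.25/2019 = 0.0056561129.
18–34: Wₕ = 0.46815097; term = 0.46815097²·(1 − 0.13697301)·58.7/2258 = 0.0049171153.
Sum = 0.010573228.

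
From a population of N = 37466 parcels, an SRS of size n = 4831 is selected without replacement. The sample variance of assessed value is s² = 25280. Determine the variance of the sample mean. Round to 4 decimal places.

4.5581

Under SRS without replacement, Var(ȳ) = (1 − f)·s²/n with f = n/N = 4831/37466 = 0.12894358.
Var(ȳ) = (1 − 0.12894358)·25280/4831 = 0.87105642·5.232871 = 4.5581259.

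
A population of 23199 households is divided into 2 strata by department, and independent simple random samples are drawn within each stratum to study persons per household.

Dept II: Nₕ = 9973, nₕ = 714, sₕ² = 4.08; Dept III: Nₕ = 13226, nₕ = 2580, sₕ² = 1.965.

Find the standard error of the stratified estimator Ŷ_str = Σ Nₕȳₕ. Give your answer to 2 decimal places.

Var(Ŷ_str) = Σₕ Nₕ²(1 − fₕ)sₕ²/nₕ.
Dept II: 9973²·(1 − 714/9973)·4.08/714 = 527657.18.
Dept III: 13226²·(1 − 2580/13226)·1.965/2580 = 107240.25.
Sum = 634897.43.
SE = √(634897.43) = 796.80.

796.80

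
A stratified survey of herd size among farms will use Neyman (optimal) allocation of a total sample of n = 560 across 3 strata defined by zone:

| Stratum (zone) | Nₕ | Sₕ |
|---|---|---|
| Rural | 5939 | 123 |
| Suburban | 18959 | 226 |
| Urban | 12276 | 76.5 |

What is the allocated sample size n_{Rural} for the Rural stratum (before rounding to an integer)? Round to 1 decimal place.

Neyman allocation: nₕ = n·NₕSₕ / Σⱼ NⱼSⱼ.
Σ NⱼSⱼ = 5939·123 + 18959·226 + 12276·76.5 = 5.954345 × 10^6.
n_{Rural} = 560·5939·123 / (5.954345 × 10^6) = 68.7.

68.7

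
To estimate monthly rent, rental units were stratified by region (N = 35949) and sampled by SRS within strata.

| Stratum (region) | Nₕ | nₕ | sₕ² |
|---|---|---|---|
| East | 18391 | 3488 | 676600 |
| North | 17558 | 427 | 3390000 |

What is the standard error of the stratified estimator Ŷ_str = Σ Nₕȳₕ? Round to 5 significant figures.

1.5624 × 10^6

Var(Ŷ_str) = Σₕ Nₕ²(1 − fₕ)sₕ²/nₕ.
East: 18391²·(1 − 3488/18391)·676600/3488 = 5.3166071 × 10^10.
North: 17558²·(1 − 427/17558)·3390000/427 = 2.3879739 × 10^12.
Sum = 2.44114 × 10^12.
SE = √(2.44114 × 10^12) = 1.5624 × 10^6.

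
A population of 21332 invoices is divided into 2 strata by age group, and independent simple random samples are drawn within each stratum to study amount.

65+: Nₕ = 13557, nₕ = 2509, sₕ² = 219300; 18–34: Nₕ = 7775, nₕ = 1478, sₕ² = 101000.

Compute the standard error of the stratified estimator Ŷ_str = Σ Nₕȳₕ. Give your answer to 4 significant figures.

Var(Ŷ_str) = Σₕ Nₕ²(1 − fₕ)sₕ²/nₕ.
65+: 13557²·(1 − 2509/13557)·219300/2509 = 1.3091374 × 10^10.
18–34: 7775²·(1 − 1478/7775)·101000/1478 = 3.345654 × 10^9.
Sum = 1.6437028 × 10^10.
SE = √(1.6437028 × 10^10) = 128200.

128200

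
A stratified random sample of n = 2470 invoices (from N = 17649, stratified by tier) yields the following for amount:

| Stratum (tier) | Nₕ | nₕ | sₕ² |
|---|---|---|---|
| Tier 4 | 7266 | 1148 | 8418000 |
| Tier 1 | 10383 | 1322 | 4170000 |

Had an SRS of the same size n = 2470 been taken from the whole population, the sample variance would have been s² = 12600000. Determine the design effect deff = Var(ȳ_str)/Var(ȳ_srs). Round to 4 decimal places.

0.4557

Var(ȳ_str) = Σ Wₕ²(1−fₕ)sₕ²/nₕ with Wₕ = Nₕ/17649:
  Tier 4: (7266/17649)²·(1−1148/7266)·8418000/1148 = 1046.4818
  Tier 1: (10383/17649)²·(1−1322/10383)·4170000/1322 = 952.71582
  → Var(ȳ_str) = 1999.1976.
Var(ȳ_srs) = (1 − 2470/17649)·12600000/2470 = 4387.2931.
deff = 1999.1976 / 4387.2931 = 0.4557.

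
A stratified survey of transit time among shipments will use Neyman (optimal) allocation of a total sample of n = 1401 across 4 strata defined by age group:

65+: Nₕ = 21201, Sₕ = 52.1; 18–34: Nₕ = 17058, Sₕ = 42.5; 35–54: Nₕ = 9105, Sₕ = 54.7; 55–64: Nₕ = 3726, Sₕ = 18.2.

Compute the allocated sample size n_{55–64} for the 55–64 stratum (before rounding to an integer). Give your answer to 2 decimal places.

39.66

Neyman allocation: nₕ = n·NₕSₕ / Σⱼ NⱼSⱼ.
Σ NⱼSⱼ = 21201·52.1 + 17058·42.5 + 9105·54.7 + 3726·18.2 = 2.3953938 × 10^6.
n_{55–64} = 1401·3726·18.2 / (2.3953938 × 10^6) = 39.66.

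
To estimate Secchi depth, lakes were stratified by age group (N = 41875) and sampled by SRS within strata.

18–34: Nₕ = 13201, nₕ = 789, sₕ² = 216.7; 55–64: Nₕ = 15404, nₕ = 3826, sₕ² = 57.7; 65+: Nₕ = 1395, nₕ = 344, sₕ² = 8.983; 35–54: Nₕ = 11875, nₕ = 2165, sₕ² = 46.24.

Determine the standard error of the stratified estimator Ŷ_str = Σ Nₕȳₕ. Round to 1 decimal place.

Var(Ŷ_str) = Σₕ Nₕ²(1 − fₕ)sₕ²/nₕ.
18–34: 13201²·(1 − 789/13201)·216.7/789 = 4.5001864 × 10^7.
55–64: 15404²·(1 − 3826/15404)·57.7/3826 = 2.6896632 × 10^6.
65+: 1395²·(1 − 344/1395)·8.983/344 = 38285.99.
35–54: 11875²·(1 − 2165/11875)·46.24/2165 = 2.4627072 × 10^6.
Sum = 5.019252 × 10^7.
SE = √(5.019252 × 10^7) = 7084.7.

7084.7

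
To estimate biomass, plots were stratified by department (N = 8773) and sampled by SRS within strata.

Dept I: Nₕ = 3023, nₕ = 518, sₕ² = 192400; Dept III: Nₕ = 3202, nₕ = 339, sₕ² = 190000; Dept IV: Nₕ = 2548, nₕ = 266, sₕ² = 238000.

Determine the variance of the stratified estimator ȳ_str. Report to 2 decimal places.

170.90

Var(ȳ_str) = Σₕ Wₕ²(1 − fₕ)sₕ²/nₕ with Wₕ = Nₕ/N, N = 8773.
Dept I: Wₕ = 0.34457996; term = 0.34457996²·(1 − 0.17135296)·192400/518 = 36.544744.
Dept III: Wₕ = 0.36498347; term = 0.36498347²·(1 − 0.10587133)·190000/339 = 66.757539.
Dept IV: Wₕ = 0.29043657; term = 0.29043657²·(1 − 0.10439560)·238000/266 = 67.59493.
Sum = 170.89721.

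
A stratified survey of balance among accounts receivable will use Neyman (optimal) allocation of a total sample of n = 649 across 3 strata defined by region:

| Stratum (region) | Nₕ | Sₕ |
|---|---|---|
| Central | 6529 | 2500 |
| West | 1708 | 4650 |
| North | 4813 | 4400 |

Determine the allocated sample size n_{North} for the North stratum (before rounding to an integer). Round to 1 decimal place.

Neyman allocation: nₕ = n·NₕSₕ / Σⱼ NⱼSⱼ.
Σ NⱼSⱼ = 6529·2500 + 1708·4650 + 4813·4400 = 4.54419 × 10^7.
n_{North} = 649·4813·4400 / (4.54419 × 10^7) = 302.5.

302.5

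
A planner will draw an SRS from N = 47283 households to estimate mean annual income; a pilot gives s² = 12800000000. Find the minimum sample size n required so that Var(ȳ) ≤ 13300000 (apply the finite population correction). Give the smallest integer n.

Without fpc, n₀ = s²/D = 12800000000/13300000 = 962.4060.
With fpc, (1 − n/N)·s²/n ≤ D requires n ≥ n₀/(1 + n₀/N) = 962.4060/(1 + 962.4060/47283) = 943.2078.
Rounding up, n = 944.

944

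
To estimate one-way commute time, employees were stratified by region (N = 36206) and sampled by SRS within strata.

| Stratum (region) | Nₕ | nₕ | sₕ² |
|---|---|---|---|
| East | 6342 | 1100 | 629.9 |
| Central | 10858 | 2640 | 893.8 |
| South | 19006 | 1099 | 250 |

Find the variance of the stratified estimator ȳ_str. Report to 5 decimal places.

0.09663

Var(ȳ_str) = Σₕ Wₕ²(1 − fₕ)sₕ²/nₕ with Wₕ = Nₕ/N, N = 36206.
East: Wₕ = 0.17516434; term = 0.17516434²·(1 − 0.17344686)·629.9/1100 = 0.01452249.
Central: Wₕ = 0.29989505; term = 0.29989505²·(1 − 0.24313870)·893.8/2640 = 0.023045774.
South: Wₕ = 0.52494062; term = 0.52494062²·(1 − 0.05782385)·250/1099 = 0.059060182.
Sum = 0.096628446.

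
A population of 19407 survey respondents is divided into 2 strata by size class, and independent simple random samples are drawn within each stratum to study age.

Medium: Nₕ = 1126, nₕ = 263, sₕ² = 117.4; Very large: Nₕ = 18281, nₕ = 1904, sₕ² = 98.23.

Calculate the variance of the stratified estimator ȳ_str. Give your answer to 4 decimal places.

Var(ȳ_str) = Σₕ Wₕ²(1 − fₕ)sₕ²/nₕ with Wₕ = Nₕ/N, N = 19407.
Medium: Wₕ = 0.05802030; term = 0.05802030²·(1 − 0.23357016)·117.4/263 = 0.0011517142.
Very large: Wₕ = 0.94197970; term = 0.94197970²·(1 − 0.10415185)·98.23/1904 = 0.041010464.
Sum = 0.042162178.

0.0422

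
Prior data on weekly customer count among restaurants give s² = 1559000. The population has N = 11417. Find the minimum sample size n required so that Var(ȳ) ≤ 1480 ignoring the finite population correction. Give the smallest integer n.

1054

Without fpc, n₀ = s²/D = 1559000/1480 = 1053.3784.
Rounding up, n = 1054.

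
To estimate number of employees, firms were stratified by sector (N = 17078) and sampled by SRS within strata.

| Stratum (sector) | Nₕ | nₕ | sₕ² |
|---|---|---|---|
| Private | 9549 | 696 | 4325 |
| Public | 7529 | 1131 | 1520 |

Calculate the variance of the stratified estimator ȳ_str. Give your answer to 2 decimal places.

2.02

Var(ȳ_str) = Σₕ Wₕ²(1 − fₕ)sₕ²/nₕ with Wₕ = Nₕ/N, N = 17078.
Private: Wₕ = 0.55914041; term = 0.55914041²·(1 − 0.07288721)·4325/696 = 1.8011555.
Public: Wₕ = 0.44085959; term = 0.44085959²·(1 − 0.15021915)·1520/1131 = 0.22196704.
Sum = 2.0231225.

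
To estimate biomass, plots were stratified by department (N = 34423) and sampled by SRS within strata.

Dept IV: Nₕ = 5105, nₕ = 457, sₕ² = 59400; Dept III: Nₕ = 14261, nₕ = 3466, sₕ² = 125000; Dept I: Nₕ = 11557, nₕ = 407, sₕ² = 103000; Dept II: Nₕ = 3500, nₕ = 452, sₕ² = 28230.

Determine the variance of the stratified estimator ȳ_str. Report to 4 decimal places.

35.3716

Var(ȳ_str) = Σₕ Wₕ²(1 − fₕ)sₕ²/nₕ with Wₕ = Nₕ/N, N = 34423.
Dept IV: Wₕ = 0.14830201; term = 0.14830201²·(1 − 0.08952008)·59400/457 = 2.6027633.
Dept III: Wₕ = 0.41428696; term = 0.41428696²·(1 − 0.24304046)·125000/3466 = 4.6855076.
Dept I: Wₕ = 0.33573483; term = 0.33573483²·(1 − 0.03521675)·103000/407 = 27.521073.
Dept II: Wₕ = 0.10167620; term = 0.10167620²·(1 − 0.12914286)·28230/452 = 0.56228697.
Sum = 35.371631.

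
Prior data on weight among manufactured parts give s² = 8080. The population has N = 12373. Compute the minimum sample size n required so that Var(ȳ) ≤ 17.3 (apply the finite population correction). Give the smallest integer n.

Without fpc, n₀ = s²/D = 8080/17.3 = 467.0520.
With fpc, (1 − n/N)·s²/n ≤ D requires n ≥ n₀/(1 + n₀/N) = 467.0520/(1 + 467.0520/12373) = 450.0632.
Rounding up, n = 451.

451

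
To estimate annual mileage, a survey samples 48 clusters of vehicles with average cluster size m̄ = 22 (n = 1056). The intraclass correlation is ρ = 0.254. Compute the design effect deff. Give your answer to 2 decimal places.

deff = 1 + (22 − 1)·0.254 = 1 + 5.334 = 6.334.

6.33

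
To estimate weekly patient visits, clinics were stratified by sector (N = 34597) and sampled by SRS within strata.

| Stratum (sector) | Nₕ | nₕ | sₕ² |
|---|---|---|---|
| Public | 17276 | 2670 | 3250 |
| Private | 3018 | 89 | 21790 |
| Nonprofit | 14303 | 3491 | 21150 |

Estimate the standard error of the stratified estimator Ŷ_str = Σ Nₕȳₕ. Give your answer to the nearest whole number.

Var(Ŷ_str) = Σₕ Nₕ²(1 − fₕ)sₕ²/nₕ.
Public: 17276²·(1 − 2670/17276)·3250/2670 = 3.0714722 × 10^8.
Private: 3018²·(1 − 89/3018)·21790/89 = 2.164242 × 10^9.
Nonprofit: 14303²·(1 − 3491/14303)·21150/3491 = 9.3690099 × 10^8.
Sum = 3.4082902 × 10^9.
SE = √(3.4082902 × 10^9) = 58381.

58381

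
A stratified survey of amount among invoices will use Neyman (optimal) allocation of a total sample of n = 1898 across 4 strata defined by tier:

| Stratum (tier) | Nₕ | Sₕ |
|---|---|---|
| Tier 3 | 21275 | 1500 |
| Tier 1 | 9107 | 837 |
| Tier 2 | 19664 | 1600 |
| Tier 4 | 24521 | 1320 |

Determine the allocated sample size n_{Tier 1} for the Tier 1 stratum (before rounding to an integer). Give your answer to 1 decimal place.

Neyman allocation: nₕ = n·NₕSₕ / Σⱼ NⱼSⱼ.
Σ NⱼSⱼ = 21275·1500 + 9107·837 + 19664·1600 + 24521·1320 = 1.0336518 × 10^8.
n_{Tier 1} = 1898·9107·837 / (1.0336518 × 10^8) = 140.0.

140.0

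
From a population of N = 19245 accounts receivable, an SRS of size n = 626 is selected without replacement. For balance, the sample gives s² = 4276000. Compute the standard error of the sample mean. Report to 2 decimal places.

Under SRS without replacement, Var(ȳ) = (1 − f)·s²/n with f = n/N = 626/19245 = 0.03252793.
Var(ȳ) = (1 − 0.03252793)·4276000/626 = 0.96747207·6830.6709 = 6608.4833.
SE(ȳ) = √(6608.4833) = 81.29.

81.29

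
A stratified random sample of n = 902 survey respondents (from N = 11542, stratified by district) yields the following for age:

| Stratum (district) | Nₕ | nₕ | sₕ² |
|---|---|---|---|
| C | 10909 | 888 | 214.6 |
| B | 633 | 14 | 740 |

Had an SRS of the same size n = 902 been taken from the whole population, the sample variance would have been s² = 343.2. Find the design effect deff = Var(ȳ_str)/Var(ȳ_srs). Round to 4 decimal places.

1.0086

Var(ȳ_str) = Σ Wₕ²(1−fₕ)sₕ²/nₕ with Wₕ = Nₕ/11542:
  C: (10909/11542)²·(1−888/10909)·214.6/888 = 0.19831274
  B: (633/11542)²·(1−14/633)·740/14 = 0.15546617
  → Var(ȳ_str) = 0.35377891.
Var(ȳ_srs) = (1 − 902/11542)·343.2/902 = 0.35075292.
deff = 0.35377891 / 0.35075292 = 1.0086.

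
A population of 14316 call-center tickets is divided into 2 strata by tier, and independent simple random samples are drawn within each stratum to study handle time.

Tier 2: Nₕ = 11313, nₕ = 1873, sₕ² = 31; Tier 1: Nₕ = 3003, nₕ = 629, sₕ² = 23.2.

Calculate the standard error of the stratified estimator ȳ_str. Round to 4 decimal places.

Var(ȳ_str) = Σₕ Wₕ²(1 − fₕ)sₕ²/nₕ with Wₕ = Nₕ/N, N = 14316.
Tier 2: Wₕ = 0.79023470; term = 0.79023470²·(1 − 0.16556174)·31/1873 = 0.0086244283.
Tier 1: Wₕ = 0.20976530; term = 0.20976530²·(1 − 0.20945721)·23.2/629 = 0.0012830099.
Sum = 0.0099074382.
SE = √(0.0099074382) = 0.0995.

0.0995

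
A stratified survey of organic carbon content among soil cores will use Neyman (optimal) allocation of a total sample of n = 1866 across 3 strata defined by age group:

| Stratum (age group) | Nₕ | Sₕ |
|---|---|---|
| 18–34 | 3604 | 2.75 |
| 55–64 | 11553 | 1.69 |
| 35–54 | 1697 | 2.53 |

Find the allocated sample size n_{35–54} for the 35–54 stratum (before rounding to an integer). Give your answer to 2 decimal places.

Neyman allocation: nₕ = n·NₕSₕ / Σⱼ NⱼSⱼ.
Σ NⱼSⱼ = 3604·2.75 + 11553·1.69 + 1697·2.53 = 33728.98.
n_{35–54} = 1866·1697·2.53 / 33728.98 = 237.53.

237.53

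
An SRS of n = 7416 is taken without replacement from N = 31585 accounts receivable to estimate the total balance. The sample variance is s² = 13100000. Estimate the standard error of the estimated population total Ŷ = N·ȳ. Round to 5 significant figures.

Var(Ŷ) = N²·Var(ȳ) = N²·(1 − n/N)·s²/n.
f = 7416/31585 = 0.23479500; Var(ȳ) = 0.76520500·13100000/7416 = 1351.6971.
Var(Ŷ) = 31585² · 1351.6971 = 1.3484696 × 10^12.
SE(Ŷ) = √(1.3484696 × 10^12) = 1.1612 × 10^6.

1.1612 × 10^6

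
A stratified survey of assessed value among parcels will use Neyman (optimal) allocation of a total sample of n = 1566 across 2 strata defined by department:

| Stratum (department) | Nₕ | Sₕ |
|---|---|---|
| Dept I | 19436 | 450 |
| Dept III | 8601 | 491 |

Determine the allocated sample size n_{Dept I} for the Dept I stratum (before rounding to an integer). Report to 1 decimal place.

Neyman allocation: nₕ = n·NₕSₕ / Σⱼ NⱼSⱼ.
Σ NⱼSⱼ = 19436·450 + 8601·491 = 1.2969291 × 10^7.
n_{Dept I} = 1566·19436·450 / (1.2969291 × 10^7) = 1056.1.

1056.1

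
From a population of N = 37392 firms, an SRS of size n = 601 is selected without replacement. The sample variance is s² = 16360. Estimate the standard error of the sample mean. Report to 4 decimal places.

5.1753

Under SRS without replacement, Var(ȳ) = (1 − f)·s²/n with f = n/N = 601/37392 = 0.01607296.
Var(ȳ) = (1 − 0.01607296)·16360/601 = 0.98392704·27.221298 = 26.783771.
SE(ȳ) = √(26.783771) = 5.1753.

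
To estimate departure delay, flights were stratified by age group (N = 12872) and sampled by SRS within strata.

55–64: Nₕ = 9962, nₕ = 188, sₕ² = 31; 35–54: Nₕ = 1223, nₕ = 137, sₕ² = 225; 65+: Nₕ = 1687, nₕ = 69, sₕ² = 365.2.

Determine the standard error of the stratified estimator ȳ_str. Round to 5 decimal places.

0.44414

Var(ȳ_str) = Σₕ Wₕ²(1 − fₕ)sₕ²/nₕ with Wₕ = Nₕ/N, N = 12872.
55–64: Wₕ = 0.77392791; term = 0.77392791²·(1 − 0.01887171)·31/188 = 0.096901535.
35–54: Wₕ = 0.09501243; term = 0.09501243²·(1 − 0.11201962)·225/137 = 0.013165161.
65+: Wₕ = 0.13105966; term = 0.13105966²·(1 − 0.04090101)·365.2/69 = 0.08719332.
Sum = 0.19726002.
SE = √(0.19726002) = 0.44414.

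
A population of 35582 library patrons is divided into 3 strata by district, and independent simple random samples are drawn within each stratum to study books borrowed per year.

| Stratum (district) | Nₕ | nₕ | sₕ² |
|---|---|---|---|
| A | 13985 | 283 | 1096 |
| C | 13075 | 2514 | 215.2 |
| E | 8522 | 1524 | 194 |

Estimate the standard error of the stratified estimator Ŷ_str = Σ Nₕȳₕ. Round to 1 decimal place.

27595.8

Var(Ŷ_str) = Σₕ Nₕ²(1 − fₕ)sₕ²/nₕ.
A: 13985²·(1 − 283/13985)·1096/283 = 7.4211388 × 10^8.
C: 13075²·(1 − 2514/13075)·215.2/2514 = 1.182017 × 10^7.
E: 8522²·(1 − 1524/8522)·194/1524 = 7.591581 × 10^6.
Sum = 7.6152563 × 10^8.
SE = √(7.6152563 × 10^8) = 27595.8.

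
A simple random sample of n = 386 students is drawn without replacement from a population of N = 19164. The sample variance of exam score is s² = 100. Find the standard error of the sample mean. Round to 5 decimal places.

Under SRS without replacement, Var(ȳ) = (1 − f)·s²/n with f = n/N = 386/19164 = 0.02014193.
Var(ȳ) = (1 − 0.02014193)·100/386 = 0.97985807·0.25906736 = 0.25384924.
SE(ȳ) = √(0.25384924) = 0.50383.

0.50383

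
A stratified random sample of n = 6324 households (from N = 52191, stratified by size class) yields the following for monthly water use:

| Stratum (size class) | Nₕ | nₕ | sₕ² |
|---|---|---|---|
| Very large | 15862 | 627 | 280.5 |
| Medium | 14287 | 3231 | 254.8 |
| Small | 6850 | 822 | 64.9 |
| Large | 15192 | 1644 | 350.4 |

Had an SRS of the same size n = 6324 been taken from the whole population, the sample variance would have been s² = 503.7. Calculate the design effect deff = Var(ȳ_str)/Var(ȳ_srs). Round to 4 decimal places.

Var(ȳ_str) = Σ Wₕ²(1−fₕ)sₕ²/nₕ with Wₕ = Nₕ/52191:
  Very large: (15862/52191)²·(1−627/15862)·280.5/627 = 0.039689396
  Medium: (14287/52191)²·(1−3231/14287)·254.8/3231 = 0.0045730958
  Small: (6850/52191)²·(1−822/6850)·64.9/822 = 0.0011968658
  Large: (15192/52191)²·(1−1644/15192)·350.4/1644 = 0.016105017
  → Var(ȳ_str) = 0.061564375.
Var(ȳ_srs) = (1 − 6324/52191)·503.7/6324 = 0.069997867.
deff = 0.061564375 / 0.069997867 = 0.8795.

0.8795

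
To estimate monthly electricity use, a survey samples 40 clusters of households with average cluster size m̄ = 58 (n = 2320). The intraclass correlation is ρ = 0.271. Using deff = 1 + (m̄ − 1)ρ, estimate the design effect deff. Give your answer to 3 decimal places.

deff = 1 + (58 − 1)·0.271 = 1 + 15.447 = 16.447.

16.447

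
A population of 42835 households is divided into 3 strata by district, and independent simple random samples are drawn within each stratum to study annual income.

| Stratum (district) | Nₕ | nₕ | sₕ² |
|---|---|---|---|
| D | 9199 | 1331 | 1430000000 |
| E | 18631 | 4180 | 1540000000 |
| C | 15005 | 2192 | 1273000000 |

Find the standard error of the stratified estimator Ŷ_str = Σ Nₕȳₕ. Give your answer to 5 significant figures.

Var(Ŷ_str) = Σₕ Nₕ²(1 − fₕ)sₕ²/nₕ.
D: 9199²·(1 − 1331/9199)·1430000000/1331 = 7.77612 × 10^13.
E: 18631²·(1 − 4180/18631)·1540000000/4180 = 9.9192425 × 10^13.
C: 15005²·(1 − 2192/15005)·1273000000/2192 = 1.116541 × 10^14.
Sum = 2.8860773 × 10^14.
SE = √(2.8860773 × 10^14) = 1.6988 × 10^7.

1.6988 × 10^7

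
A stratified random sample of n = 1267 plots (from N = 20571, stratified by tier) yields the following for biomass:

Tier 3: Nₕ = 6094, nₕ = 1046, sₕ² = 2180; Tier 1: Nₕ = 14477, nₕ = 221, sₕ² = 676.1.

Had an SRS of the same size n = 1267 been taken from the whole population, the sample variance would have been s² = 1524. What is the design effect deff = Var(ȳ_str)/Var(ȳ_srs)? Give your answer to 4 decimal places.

Var(ȳ_str) = Σ Wₕ²(1−fₕ)sₕ²/nₕ with Wₕ = Nₕ/20571:
  Tier 3: (6094/20571)²·(1−1046/6094)·2180/1046 = 0.15150808
  Tier 1: (14477/20571)²·(1−221/14477)·676.1/221 = 1.4920525
  → Var(ȳ_str) = 1.6435606.
Var(ȳ_srs) = (1 − 1267/20571)·1524/1267 = 1.1287565.
deff = 1.6435606 / 1.1287565 = 1.4561.

1.4561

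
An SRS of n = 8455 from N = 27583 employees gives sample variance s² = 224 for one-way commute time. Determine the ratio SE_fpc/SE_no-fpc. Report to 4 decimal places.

0.8327

f = n/N = 8455/27583 = 0.30652938.
SE_no-fpc = √(s²/n) = 0.16276732; SE_fpc = √((1−f)s²/n) = 0.13554429.
Ratio = √(1−f) = 0.83274883.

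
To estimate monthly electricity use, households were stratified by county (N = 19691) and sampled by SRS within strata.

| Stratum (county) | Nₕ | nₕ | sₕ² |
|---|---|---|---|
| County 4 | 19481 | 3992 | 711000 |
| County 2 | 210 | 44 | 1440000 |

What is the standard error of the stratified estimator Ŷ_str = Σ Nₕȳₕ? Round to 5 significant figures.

Var(Ŷ_str) = Σₕ Nₕ²(1 − fₕ)sₕ²/nₕ.
County 4: 19481²·(1 − 3992/19481)·711000/3992 = 5.3741984 × 10^10.
County 2: 210²·(1 − 44/210)·1440000/44 = 1.1408727 × 10^9.
Sum = 5.4882857 × 10^10.
SE = √(5.4882857 × 10^10) = 234270.

234270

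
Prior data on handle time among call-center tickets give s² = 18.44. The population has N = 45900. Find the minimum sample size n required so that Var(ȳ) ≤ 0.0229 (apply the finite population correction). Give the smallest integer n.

Without fpc, n₀ = s²/D = 18.44/0.0229 = 805.2402.
With fpc, (1 − n/N)·s²/n ≤ D requires n ≥ n₀/(1 + n₀/N) = 805.2402/(1 + 805.2402/45900) = 791.3571.
Rounding up, n = 792.

792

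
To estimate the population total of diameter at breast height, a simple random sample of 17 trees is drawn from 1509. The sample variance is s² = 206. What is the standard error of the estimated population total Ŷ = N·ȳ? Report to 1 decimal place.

5223.2

Var(Ŷ) = N²·Var(ȳ) = N²·(1 − n/N)·s²/n.
f = 17/1509 = 0.01126574; Var(ȳ) = 0.98873426·206/17 = 11.981133.
Var(Ŷ) = 1509² · 11.981133 = 2.728201 × 10^7.
SE(Ŷ) = √(2.728201 × 10^7) = 5223.2.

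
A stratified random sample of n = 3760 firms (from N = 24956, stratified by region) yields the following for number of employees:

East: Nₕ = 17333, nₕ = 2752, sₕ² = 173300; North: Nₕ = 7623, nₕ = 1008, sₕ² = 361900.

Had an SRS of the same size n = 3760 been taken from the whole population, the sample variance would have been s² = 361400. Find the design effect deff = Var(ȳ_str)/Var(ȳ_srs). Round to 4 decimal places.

0.6691

Var(ȳ_str) = Σ Wₕ²(1−fₕ)sₕ²/nₕ with Wₕ = Nₕ/24956:
  East: (17333/24956)²·(1−2752/17333)·173300/2752 = 25.554137
  North: (7623/24956)²·(1−1008/7623)·361900/1008 = 29.069253
  → Var(ȳ_str) = 54.62339.
Var(ȳ_srs) = (1 − 3760/24956)·361400/3760 = 81.635534.
deff = 54.62339 / 81.635534 = 0.6691.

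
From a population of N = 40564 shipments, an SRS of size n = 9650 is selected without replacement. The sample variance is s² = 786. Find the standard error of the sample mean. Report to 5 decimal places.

Under SRS without replacement, Var(ȳ) = (1 − f)·s²/n with f = n/N = 9650/40564 = 0.23789567.
Var(ȳ) = (1 − 0.23789567)·786/9650 = 0.76210433·0.081450777 = 0.06207399.
SE(ȳ) = √(0.06207399) = 0.24915.

0.24915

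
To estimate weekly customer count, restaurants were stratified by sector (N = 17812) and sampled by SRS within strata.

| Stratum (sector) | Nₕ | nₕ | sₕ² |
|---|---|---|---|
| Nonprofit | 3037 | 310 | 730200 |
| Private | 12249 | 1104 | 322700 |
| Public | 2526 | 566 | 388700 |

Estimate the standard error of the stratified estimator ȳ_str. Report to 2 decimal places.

Var(ȳ_str) = Σₕ Wₕ²(1 − fₕ)sₕ²/nₕ with Wₕ = Nₕ/N, N = 17812.
Nonprofit: Wₕ = 0.17050303; term = 0.17050303²·(1 − 0.10207442)·730200/310 = 61.487196.
Private: Wₕ = 0.68768246; term = 0.68768246²·(1 − 0.09012981)·322700/1104 = 125.77236.
Public: Wₕ = 0.14181451; term = 0.14181451²·(1 − 0.22406968)·388700/566 = 10.716727.
Sum = 197.97628.
SE = √(197.97628) = 14.07.

14.07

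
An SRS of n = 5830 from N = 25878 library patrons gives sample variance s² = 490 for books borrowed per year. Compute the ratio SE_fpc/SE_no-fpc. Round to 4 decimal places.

0.8802

f = n/N = 5830/25878 = 0.22528789.
SE_no-fpc = √(s²/n) = 0.28991038; SE_fpc = √((1−f)s²/n) = 0.25517254.
Ratio = √(1−f) = 0.88017732.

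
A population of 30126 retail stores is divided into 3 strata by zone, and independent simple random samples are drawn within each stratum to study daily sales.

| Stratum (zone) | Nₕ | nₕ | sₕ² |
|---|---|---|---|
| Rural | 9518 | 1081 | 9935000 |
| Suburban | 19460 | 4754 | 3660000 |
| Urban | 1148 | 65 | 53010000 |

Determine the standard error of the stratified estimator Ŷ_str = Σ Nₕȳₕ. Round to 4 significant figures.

Var(Ŷ_str) = Σₕ Nₕ²(1 − fₕ)sₕ²/nₕ.
Rural: 9518²·(1 − 1081/9518)·9935000/1081 = 7.3803325 × 10^11.
Suburban: 19460²·(1 − 4754/19460)·3660000/4754 = 2.2032273 × 10^11.
Urban: 1148²·(1 − 65/1148)·53010000/65 = 1.0139459 × 10^12.
Sum = 1.9723019 × 10^12.
SE = √(1.9723019 × 10^12) = 1.404 × 10^6.

1.404 × 10^6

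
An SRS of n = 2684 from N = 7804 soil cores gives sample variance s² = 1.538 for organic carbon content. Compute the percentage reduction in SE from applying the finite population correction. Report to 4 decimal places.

f = n/N = 2684/7804 = 0.34392619.
SE_no-fpc = √(s²/n) = 0.023937948; SE_fpc = √((1−f)s²/n) = 0.019389351.
Ratio = √(1−f) = 0.80998383. Reduction = 100·(1 − 0.80998383) = 19.0016%.

19.0016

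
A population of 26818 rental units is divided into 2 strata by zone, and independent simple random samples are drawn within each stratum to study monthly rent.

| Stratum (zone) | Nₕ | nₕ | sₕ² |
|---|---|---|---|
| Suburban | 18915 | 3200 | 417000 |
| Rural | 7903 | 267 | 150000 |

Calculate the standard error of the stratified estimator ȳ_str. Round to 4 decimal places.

Var(ȳ_str) = Σₕ Wₕ²(1 − fₕ)sₕ²/nₕ with Wₕ = Nₕ/N, N = 26818.
Suburban: Wₕ = 0.70530987; term = 0.70530987²·(1 − 0.16917790)·417000/3200 = 53.858473.
Rural: Wₕ = 0.29469013; term = 0.29469013²·(1 − 0.03378464)·150000/267 = 47.139517.
Sum = 100.99799.
SE = √(100.99799) = 10.0498.

10.0498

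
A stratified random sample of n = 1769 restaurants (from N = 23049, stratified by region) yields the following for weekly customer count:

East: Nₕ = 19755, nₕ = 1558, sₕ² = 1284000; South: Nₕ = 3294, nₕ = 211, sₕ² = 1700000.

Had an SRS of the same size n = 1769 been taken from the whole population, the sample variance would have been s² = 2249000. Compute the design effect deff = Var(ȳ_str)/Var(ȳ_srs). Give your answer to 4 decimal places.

0.6063

Var(ȳ_str) = Σ Wₕ²(1−fₕ)sₕ²/nₕ with Wₕ = Nₕ/23049:
  East: (19755/23049)²·(1−1558/19755)·1284000/1558 = 557.66094
  South: (3294/23049)²·(1−211/3294)·1700000/211 = 154.01372
  → Var(ȳ_str) = 711.67466.
Var(ȳ_srs) = (1 − 1769/23049)·2249000/1769 = 1173.765.
deff = 711.67466 / 1173.765 = 0.6063.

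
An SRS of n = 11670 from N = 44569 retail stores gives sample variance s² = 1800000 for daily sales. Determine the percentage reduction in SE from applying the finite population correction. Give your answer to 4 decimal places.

f = n/N = 11670/44569 = 0.26184119.
SE_no-fpc = √(s²/n) = 12.419406; SE_fpc = √((1−f)s²/n) = 10.670278.
Ratio = √(1−f) = 0.85916169. Reduction = 100·(1 − 0.85916169) = 14.0838%.

14.0838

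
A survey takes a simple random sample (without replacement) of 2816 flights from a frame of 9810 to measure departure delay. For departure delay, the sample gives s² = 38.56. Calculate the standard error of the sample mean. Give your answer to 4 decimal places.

Under SRS without replacement, Var(ȳ) = (1 − f)·s²/n with f = n/N = 2816/9810 = 0.28705403.
Var(ȳ) = (1 − 0.28705403)·38.56/2816 = 0.71294597·0.013693182 = 0.0097624988.
SE(ȳ) = √(0.0097624988) = 0.0988.

0.0988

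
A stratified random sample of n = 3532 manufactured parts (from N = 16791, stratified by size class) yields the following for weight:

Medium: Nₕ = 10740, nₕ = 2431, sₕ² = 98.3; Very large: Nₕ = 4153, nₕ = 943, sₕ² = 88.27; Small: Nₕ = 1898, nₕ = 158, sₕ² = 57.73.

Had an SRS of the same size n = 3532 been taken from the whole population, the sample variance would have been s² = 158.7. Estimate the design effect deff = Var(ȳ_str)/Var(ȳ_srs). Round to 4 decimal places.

0.6061

Var(ȳ_str) = Σ Wₕ²(1−fₕ)sₕ²/nₕ with Wₕ = Nₕ/16791:
  Medium: (10740/16791)²·(1−2431/10740)·98.3/2431 = 0.012798777
  Very large: (4153/16791)²·(1−943/4153)·88.27/943 = 0.0044260394
  Small: (1898/16791)²·(1−158/1898)·57.73/158 = 0.0042799314
  → Var(ȳ_str) = 0.021504748.
Var(ȳ_srs) = (1 − 3532/16791)·158.7/3532 = 0.035480558.
deff = 0.021504748 / 0.035480558 = 0.6061.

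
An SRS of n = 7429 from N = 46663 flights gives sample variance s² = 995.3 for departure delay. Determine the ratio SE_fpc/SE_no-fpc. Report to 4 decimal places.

0.9169

f = n/N = 7429/46663 = 0.15920537.
SE_no-fpc = √(s²/n) = 0.3660259; SE_fpc = √((1−f)s²/n) = 0.33562692.
Ratio = √(1−f) = 0.91694854.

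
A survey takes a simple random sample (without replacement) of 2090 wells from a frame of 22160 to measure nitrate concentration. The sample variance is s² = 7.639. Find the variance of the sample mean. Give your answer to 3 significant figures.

Under SRS without replacement, Var(ȳ) = (1 − f)·s²/n with f = n/N = 2090/22160 = 0.09431408.
Var(ȳ) = (1 − 0.09431408)·7.639/2090 = 0.90568592·0.0036550239 = 0.0033103037.

0.00331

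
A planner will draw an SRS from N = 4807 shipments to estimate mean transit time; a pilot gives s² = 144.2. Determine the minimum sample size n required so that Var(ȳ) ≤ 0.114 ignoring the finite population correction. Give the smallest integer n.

Without fpc, n₀ = s²/D = 144.2/0.114 = 1264.9123.
Rounding up, n = 1265.

1265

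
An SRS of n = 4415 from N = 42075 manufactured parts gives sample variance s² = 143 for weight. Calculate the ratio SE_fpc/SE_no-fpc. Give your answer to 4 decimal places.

f = n/N = 4415/42075 = 0.10493167.
SE_no-fpc = √(s²/n) = 0.17997106; SE_fpc = √((1−f)s²/n) = 0.17026711.
Ratio = √(1−f) = 0.94608051.

0.9461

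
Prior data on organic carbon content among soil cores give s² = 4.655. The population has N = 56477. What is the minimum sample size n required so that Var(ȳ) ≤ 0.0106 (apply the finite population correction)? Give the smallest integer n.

436

Without fpc, n₀ = s²/D = 4.655/0.0106 = 439.1509.
With fpc, (1 − n/N)·s²/n ≤ D requires n ≥ n₀/(1 + n₀/N) = 439.1509/(1 + 439.1509/56477) = 435.7625.
Rounding up, n = 436.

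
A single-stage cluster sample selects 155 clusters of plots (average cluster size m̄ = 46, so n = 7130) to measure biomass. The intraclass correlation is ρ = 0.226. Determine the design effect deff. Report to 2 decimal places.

11.17

deff = 1 + (46 − 1)·0.226 = 1 + 10.17 = 11.17.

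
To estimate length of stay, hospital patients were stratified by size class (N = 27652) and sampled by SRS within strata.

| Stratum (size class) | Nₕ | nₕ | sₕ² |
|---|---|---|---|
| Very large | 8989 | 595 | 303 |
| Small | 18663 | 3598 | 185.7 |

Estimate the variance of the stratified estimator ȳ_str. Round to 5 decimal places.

Var(ȳ_str) = Σₕ Wₕ²(1 − fₕ)sₕ²/nₕ with Wₕ = Nₕ/N, N = 27652.
Very large: Wₕ = 0.32507594; term = 0.32507594²·(1 − 0.06619201)·303/595 = 0.050251949.
Small: Wₕ = 0.67492406; term = 0.67492406²·(1 − 0.19278787)·185.7/3598 = 0.018977904.
Sum = 0.069229853.

0.06923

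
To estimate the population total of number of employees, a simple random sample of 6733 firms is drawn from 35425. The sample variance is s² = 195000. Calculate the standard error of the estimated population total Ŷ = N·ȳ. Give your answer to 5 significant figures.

171570

Var(Ŷ) = N²·Var(ȳ) = N²·(1 − n/N)·s²/n.
f = 6733/35425 = 0.19006351; Var(ȳ) = 0.80993649·195000/6733 = 23.457243.
Var(Ŷ) = 35425² · 23.457243 = 2.9437213 × 10^10.
SE(Ŷ) = √(2.9437213 × 10^10) = 171570.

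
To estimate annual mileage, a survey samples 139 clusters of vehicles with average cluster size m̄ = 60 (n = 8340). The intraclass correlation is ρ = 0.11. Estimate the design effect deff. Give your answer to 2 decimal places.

7.49

deff = 1 + (60 − 1)·0.11 = 1 + 6.49 = 7.49.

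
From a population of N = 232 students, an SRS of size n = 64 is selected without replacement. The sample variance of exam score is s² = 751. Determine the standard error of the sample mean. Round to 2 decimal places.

Under SRS without replacement, Var(ȳ) = (1 − f)·s²/n with f = n/N = 64/232 = 0.27586207.
Var(ȳ) = (1 − 0.27586207)·751/64 = 0.72413793·11.734375 = 8.497306.
SE(ȳ) = √(8.497306) = 2.92.

2.92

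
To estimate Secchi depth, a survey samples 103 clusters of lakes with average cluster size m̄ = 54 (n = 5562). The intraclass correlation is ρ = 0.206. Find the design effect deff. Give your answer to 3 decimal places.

deff = 1 + (54 − 1)·0.206 = 1 + 10.918 = 11.918.

11.918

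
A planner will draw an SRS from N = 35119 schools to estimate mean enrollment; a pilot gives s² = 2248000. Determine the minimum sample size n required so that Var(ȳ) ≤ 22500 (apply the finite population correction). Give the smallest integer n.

100

Without fpc, n₀ = s²/D = 2248000/22500 = 99.9111.
With fpc, (1 − n/N)·s²/n ≤ D requires n ≥ n₀/(1 + n₀/N) = 99.9111/(1 + 99.9111/35119) = 99.6277.
Rounding up, n = 100.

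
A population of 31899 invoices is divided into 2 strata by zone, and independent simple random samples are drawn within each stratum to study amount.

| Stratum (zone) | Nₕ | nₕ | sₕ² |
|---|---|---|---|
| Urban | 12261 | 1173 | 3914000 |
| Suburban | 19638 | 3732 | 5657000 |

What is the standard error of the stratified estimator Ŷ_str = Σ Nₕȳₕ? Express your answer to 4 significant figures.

Var(Ŷ_str) = Σₕ Nₕ²(1 − fₕ)sₕ²/nₕ.
Urban: 12261²·(1 − 1173/12261)·3914000/1173 = 4.5363016 × 10^11.
Suburban: 19638²·(1 − 3732/19638)·5657000/3732 = 4.7348124 × 10^11.
Sum = 9.271114 × 10^11.
SE = √(9.271114 × 10^11) = 962900.

962900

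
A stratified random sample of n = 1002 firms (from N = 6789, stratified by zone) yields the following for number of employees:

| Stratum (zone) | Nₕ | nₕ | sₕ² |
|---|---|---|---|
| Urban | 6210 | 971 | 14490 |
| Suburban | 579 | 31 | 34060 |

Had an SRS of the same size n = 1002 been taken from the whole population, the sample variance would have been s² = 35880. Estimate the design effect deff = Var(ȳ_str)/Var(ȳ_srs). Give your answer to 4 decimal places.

0.5929

Var(ȳ_str) = Σ Wₕ²(1−fₕ)sₕ²/nₕ with Wₕ = Nₕ/6789:
  Urban: (6210/6789)²·(1−971/6210)·14490/971 = 10.533617
  Suburban: (579/6789)²·(1−31/579)·34060/31 = 7.5636331
  → Var(ȳ_str) = 18.09725.
Var(ȳ_srs) = (1 − 1002/6789)·35880/1002 = 30.523363.
deff = 18.09725 / 30.523363 = 0.5929.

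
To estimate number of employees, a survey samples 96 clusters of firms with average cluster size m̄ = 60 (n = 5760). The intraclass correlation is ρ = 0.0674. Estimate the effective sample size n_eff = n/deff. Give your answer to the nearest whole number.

1157

deff = 1 + (60 − 1)·0.0674 = 1 + 3.9766 = 4.9766.
n_eff = 5760 / 4.9766 = 1157.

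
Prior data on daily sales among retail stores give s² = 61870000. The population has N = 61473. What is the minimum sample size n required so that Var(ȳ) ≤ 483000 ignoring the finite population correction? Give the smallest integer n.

Without fpc, n₀ = s²/D = 61870000/483000 = 128.0952.
Rounding up, n = 129.

129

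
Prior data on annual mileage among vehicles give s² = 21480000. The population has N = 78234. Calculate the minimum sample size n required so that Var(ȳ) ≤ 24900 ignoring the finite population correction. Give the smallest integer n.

863

Without fpc, n₀ = s²/D = 21480000/24900 = 862.6506.
Rounding up, n = 863.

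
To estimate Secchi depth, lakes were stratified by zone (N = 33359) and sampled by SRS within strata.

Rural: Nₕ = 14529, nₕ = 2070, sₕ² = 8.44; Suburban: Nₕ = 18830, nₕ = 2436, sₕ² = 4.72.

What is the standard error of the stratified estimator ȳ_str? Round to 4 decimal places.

0.0347

Var(ȳ_str) = Σₕ Wₕ²(1 − fₕ)sₕ²/nₕ with Wₕ = Nₕ/N, N = 33359.
Rural: Wₕ = 0.43553464; term = 0.43553464²·(1 − 0.14247367)·8.44/2070 = 6.6323122 × 10^-4.
Suburban: Wₕ = 0.56446536; term = 0.56446536²·(1 − 0.12936803)·4.72/2436 = 5.3749437 × 10^-4.
Sum = 0.0012007256.
SE = √(0.0012007256) = 0.0347.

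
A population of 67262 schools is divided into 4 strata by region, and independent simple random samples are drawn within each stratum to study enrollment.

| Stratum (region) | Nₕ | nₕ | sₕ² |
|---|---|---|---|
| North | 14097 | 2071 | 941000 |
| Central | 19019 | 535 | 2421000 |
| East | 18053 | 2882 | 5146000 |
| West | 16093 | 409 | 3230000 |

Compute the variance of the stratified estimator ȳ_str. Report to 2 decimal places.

Var(ȳ_str) = Σₕ Wₕ²(1 − fₕ)sₕ²/nₕ with Wₕ = Nₕ/N, N = 67262.
North: Wₕ = 0.20958342; term = 0.20958342²·(1 − 0.14691069)·941000/2071 = 17.026205.
Central: Wₕ = 0.28275995; term = 0.28275995²·(1 − 0.02812976)·2421000/535 = 351.62933.
East: Wₕ = 0.26839820; term = 0.26839820²·(1 − 0.15964106)·5146000/2882 = 108.09357.
West: Wₕ = 0.23925842; term = 0.23925842²·(1 − 0.02541478)·3230000/409 = 440.58885.
Sum = 917.33796.

917.34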